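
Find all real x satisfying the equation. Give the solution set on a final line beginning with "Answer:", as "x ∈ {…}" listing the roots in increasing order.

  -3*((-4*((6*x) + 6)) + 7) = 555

Step 1. [-3*((-4*((6*x) + 6)) + 7) = 555] divide by the outer -3, so div: (-4*((6*x) + 6)) + 7 = -185.
Step 2. [(-4*((6*x) + 6)) + 7 = -185] peel the +7: subtract 7 from each side. So sub: -4*((6*x) + 6) = -192.
Step 3. [-4*((6*x) + 6) = -192] divide by the outer -4 ⇒ div: (6*x) + 6 = 48.
Step 4. [(6*x) + 6 = 48] 6 | LHS and 6 | 48: pull 6 out, so factor: x + 1 = 8.
Step 5. [x + 1 = 8] 1 comes off first (subtract 1), so sub: x = 7.

Answer: x ∈ {7}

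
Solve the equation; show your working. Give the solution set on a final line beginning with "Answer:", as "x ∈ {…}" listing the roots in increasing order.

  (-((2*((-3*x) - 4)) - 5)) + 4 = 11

Step 1. [(-((2*((-3*x) - 4)) - 5)) + 4 = 11] the outer +4 inverts by subtracting 4 ⇒ sub: -((2*((-3*x) - 4)) - 5) = 7.
Step 2. [-((2*((-3*x) - 4)) - 5) = 7] flip signs both sides, so neg: (2*((-3*x) - 4)) - 5 = -7.
Step 3. [(2*((-3*x) - 4)) - 5 = -7] 5 comes off first (add 5), so sub: 2*((-3*x) - 4) = -2.
Step 4. [2*((-3*x) - 4) = -2] LHS = 2·(…); ÷2 both sides ⇒ div: (-3*x) - 4 = -1.
Step 5. [(-3*x) - 4 = -1] peel the -4: add 4 from each side ⇒ sub: -3*x = 3.
Step 6. [-3*x = 3] -3 out front; divide by -3. So div: x = -1.

Answer: x ∈ {-1}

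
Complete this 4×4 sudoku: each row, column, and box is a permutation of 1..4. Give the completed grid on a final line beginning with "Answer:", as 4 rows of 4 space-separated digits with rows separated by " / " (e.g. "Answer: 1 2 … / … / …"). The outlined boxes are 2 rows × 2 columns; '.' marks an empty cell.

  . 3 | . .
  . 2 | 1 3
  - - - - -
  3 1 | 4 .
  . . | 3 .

Step 1. [r1c4∈{2,4}] 4 has one home in col 4: r1c4. So r1c4=4.
Step 2. [r4c1∈{2,4}] in col 1, 2 fits only at r4c1 ⇒ r4c1=2.
Step 3. [r1c3∈{2}] only 2 remains possible at r1c3. So r1c3=2.
Step 4. [r2c1∈{4}] r2c1 is down to just 4 ⇒ r2c1=4.
Step 5. [r1c1∈{1}] r1c1's peers cover all but 1, so r1c1=1.
Step 6. [r4c2∈{4}] r4c2's peers cover all but 4. So r4c2=4.
Step 7. [r4c4∈{1}] r4c4 has the single candidate 1, so r4c4=1.
Step 8. [r3c4∈{2}] r3c4 is down to just 2, so r3c4=2.

Answer: 1 3 2 4 / 4 2 1 3 / 3 1 4 2 / 2 4 3 1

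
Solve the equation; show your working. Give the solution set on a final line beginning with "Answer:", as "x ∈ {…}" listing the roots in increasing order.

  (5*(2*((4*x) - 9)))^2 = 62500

Step 1. [(5*(2*((4*x) - 9)))^2 = 62500] 62500 ≥ 0, LHS is (·)² — take ±√. So sqrt: 5*(2*((4*x) - 9)) = 250 or -250.
Step 2. [5*(2*((4*x) - 9)) = 250 or -250] LHS = 5·(…); ÷5 both sides, so div: 2*((4*x) - 9) = 50 or -50.
Step 3. [2*((4*x) - 9) = 50 or -50] LHS = 2·(…); ÷2 both sides ⇒ div: (4*x) - 9 = 25 or -25.
Step 4. [(4*x) - 9 = 25 or -25] peel the -9: add 9 from each side. So sub: 4*x = 34 or -16.
Step 5. [4*x = 34 or -16] LHS = 4·(…); ÷4 both sides ⇒ div: x = 17/2 or -4.

Answer: x ∈ {-4, 17/2}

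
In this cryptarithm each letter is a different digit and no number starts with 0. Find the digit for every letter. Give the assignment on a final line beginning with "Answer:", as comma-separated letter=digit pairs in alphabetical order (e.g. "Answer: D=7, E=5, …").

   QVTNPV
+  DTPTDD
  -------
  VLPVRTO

Step 1. [col 1: V + D ≡ O (mod 10)] O=9 is one option consistent with column 1 (V + D ≡ O (mod 10), carry-in 0) — take it ⇒ O=9.
Step 2. [col 1: V + D ≡ O (mod 10)] column 1 (V + D ≡ O (mod 10), carry-in 0) doesn't pin D yet; pick D=8 and continue, so D=8.
Step 3. [col 1: V + D ≡ O (mod 10)] column 1: given D=8, O=9, carry-in 0, and digits 8,9 already taken and all letters distinct, V+D≡O (mod 10) forces V=1 ⇒ V=1.
Step 4. [col 2: P + D ≡ T (mod 10)] P=6 is one option consistent with column 2 (P + D ≡ T (mod 10), carry-in 0) — take it, so P=6.
Step 5. [col 2: P + D ≡ T (mod 10)] in column 2 we have P+D≡T with carry-in 0; given P=6, D=8 and digits 1,6,8,9 already taken and all letters distinct, that pins T to 4, so T=4.
Step 6. [col 3: N + T ≡ R (mod 10)] several values work for R in column 3 (N + T ≡ R (mod 10), carry-in 1); try R=2 ⇒ R=2.
Step 7. [col 3: N + T ≡ R (mod 10)] column 3 reads N+T+carry(1)=R with T=4, R=2; with digits 1,2,4,6,8,9 already taken and all letters distinct, the only value for N is 7 ⇒ N=7.
Step 8. [col 6: Q + D ≡ L (mod 10)] in column 6 we have Q+D≡L with carry-in 0; given D=8 and digits 1,2,4,6,7,8,9 already taken and all letters distinct, that pins L to 3, so L=3.
Step 9. [col 6: Q + D ≡ L (mod 10)] column 6: given D=8, L=3, carry-in 0, and digits 1,2,3,4,6,7,8,9 already taken and all letters distinct, Q+D≡L (mod 10) forces Q=5, so Q=5.

Answer: D=8, L=3, N=7, O=9, P=6, Q=5, R=2, T=4, V=1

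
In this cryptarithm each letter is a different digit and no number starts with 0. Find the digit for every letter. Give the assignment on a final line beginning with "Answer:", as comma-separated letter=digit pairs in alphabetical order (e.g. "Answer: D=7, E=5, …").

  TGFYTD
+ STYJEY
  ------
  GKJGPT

Step 1. [col 1: D + Y ≡ T (mod 10)] several values work for T in column 1 (D + Y ≡ T (mod 10), carry-in 0); try T=2 ⇒ T=2.
Step 2. [col 1: D + Y ≡ T (mod 10)] Y=7 is one option consistent with column 1 (D + Y ≡ T (mod 10), carry-in 0) — take it ⇒ Y=7.
Step 3. [col 1: D + Y ≡ T (mod 10)] in column 1 we have D+Y≡T with carry-in 0; given Y=7, T=2 and digits 2,7 already taken and all letters distinct, that pins D to 5 ⇒ D=5.
Step 4. [col 2: T + E ≡ P (mod 10)] column 2 (T + E ≡ P (mod 10), carry-in 1) doesn't pin E yet; pick E=0 and continue. So E=0.
Step 5. [col 2: T + E ≡ P (mod 10)] in column 2 we have T+E≡P with carry-in 1; given T=2, E=0 and digits 0,2,5,7 already taken and all letters distinct, that pins P to 3 ⇒ P=3.
Step 6. [col 3: Y + J ≡ G (mod 10)] G=6 is one option consistent with column 3 (Y + J ≡ G (mod 10), carry-in 0) — take it ⇒ G=6.
Step 7. [col 3: Y + J ≡ G (mod 10)] in column 3 we have Y+J≡G with carry-in 0; given Y=7, G=6 and digits 0,2,3,5,6,7 already taken and all letters distinct, that pins J to 9 ⇒ J=9.
Step 8. [col 4: F + Y ≡ J (mod 10)] in column 4 we have F+Y≡J with carry-in 1; given Y=7, J=9 and digits 0,2,3,5,6,7,9 already taken and all letters distinct, that pins F to 1 ⇒ F=1.
Step 9. [col 5: G + T ≡ K (mod 10)] from column 5 (G=6, T=2, carry-in 0, digits 0,1,2,3,5,6,7,9 already taken and all letters distinct): K must equal 8, so K=8.
Step 10. [col 6: T + S ≡ G (mod 10)] in column 6 we have T+S≡G with carry-in 0; given T=2, G=6 and digits 0,1,2,3,5,6,7,8,9 already taken and all letters distinct, that pins S to 4, so S=4.

Answer: D=5, E=0, F=1, G=6, J=9, K=8, P=3, S=4, T=2, Y=7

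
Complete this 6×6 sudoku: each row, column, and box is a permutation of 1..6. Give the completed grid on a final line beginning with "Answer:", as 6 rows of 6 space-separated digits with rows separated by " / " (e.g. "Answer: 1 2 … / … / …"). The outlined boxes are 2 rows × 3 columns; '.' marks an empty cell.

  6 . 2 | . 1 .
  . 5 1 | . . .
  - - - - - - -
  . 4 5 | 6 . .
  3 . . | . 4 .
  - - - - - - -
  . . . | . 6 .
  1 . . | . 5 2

Step 1. [r1c2∈{3}] nothing but 3 survives at r1c2. So r1c2=3.
Step 2. [r3c6∈{1,3}] 1 has one home in row 3: r3c6. So r3c6=1.
Step 3. [r3c1∈{2}] r3c1 is down to just 2. So r3c1=2.
Step 4. [r2c1∈{4}] r2c1 is down to just 4. So r2c1=4.
Step 5. [r4c4∈{2,5}] 2 has one home in row 4: r4c4. So r4c4=2.
Step 6. [r2c4∈{3}] r2c4 is down to just 3 ⇒ r2c4=3.
Step 7. [r6c4∈{4}] r6c4 is down to just 4. So r6c4=4.
Step 8. [r6c3∈{3,6}] in row 6, 3 fits only at r6c3. So r6c3=3.
Step 9. [r6c2∈{6}] nothing but 6 survives at r6c2 ⇒ r6c2=6.
Step 10. [r1c4∈{5}] r1c4 has the single candidate 5, so r1c4=5.
Step 11. [r4c3∈{6}] r4c3 has the single candidate 6 ⇒ r4c3=6.
Step 12. [r3c5∈{3}] nothing but 3 survives at r3c5, so r3c5=3.
Step 13. [r5c6∈{3}] r5c6 is down to just 3 ⇒ r5c6=3.
Step 14. [r5c3∈{4}] r5c3 has the single candidate 4, so r5c3=4.
Step 15. [r5c2∈{2}] r5c2 is down to just 2 ⇒ r5c2=2.
Step 16. [r5c1∈{5}] nothing but 5 survives at r5c1 ⇒ r5c1=5.
Step 17. [r2c5∈{2}] only 2 remains possible at r2c5. So r2c5=2.
Step 18. [r4c2∈{1}] r4c2 is down to just 1, so r4c2=1.
Step 19. [r1c6∈{4}] nothing but 4 survives at r1c6. So r1c6=4.
Step 20. [r2c6∈{6}] nothing but 6 survives at r2c6. So r2c6=6.
Step 21. [r4c6∈{5}] r4c6 is down to just 5, so r4c6=5.
Step 22. [r5c4∈{1}] r5c4 is down to just 1. So r5c4=1.

Answer: 6 3 2 5 1 4 / 4 5 1 3 2 6 / 2 4 5 6 3 1 / 3 1 6 2 4 5 / 5 2 4 1 6 3 / 1 6 3 4 5 2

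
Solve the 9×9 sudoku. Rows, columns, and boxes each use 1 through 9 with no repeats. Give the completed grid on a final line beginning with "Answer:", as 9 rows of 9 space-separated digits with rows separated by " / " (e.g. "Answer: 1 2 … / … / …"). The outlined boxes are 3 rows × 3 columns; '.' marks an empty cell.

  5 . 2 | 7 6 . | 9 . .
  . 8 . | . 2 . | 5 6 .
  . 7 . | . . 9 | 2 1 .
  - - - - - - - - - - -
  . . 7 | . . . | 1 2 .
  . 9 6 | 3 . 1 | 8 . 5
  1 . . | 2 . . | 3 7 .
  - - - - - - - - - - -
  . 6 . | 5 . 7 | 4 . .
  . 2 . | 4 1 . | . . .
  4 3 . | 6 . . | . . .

Step 1. [r3c5∈{3,4,5,8}] r3c5 is the only open cell in row 3 admitting 5. So r3c5=5.
Step 2. [r7c9∈{1,2,3,8,9}] across row 7, 2 lands solely at r7c9, so r7c9=2.
Step 3. [r7c3∈{1,8,9}] in row 7, 1 fits only at r7c3 ⇒ r7c3=1.
Step 4. [r7c5∈{3,8,9}] across col 5, 3 lands solely at r7c5 ⇒ r7c5=3.
Step 5. [r8c6∈{8}] r8c6's peers cover all but 8 ⇒ r8c6=8.
Step 6. [r9c5∈{9}] nothing but 9 survives at r9c5 ⇒ r9c5=9.
Step 7. [r6c9∈{4,6,9}] row 6 places 9 nowhere but r6c9, so r6c9=9.
Step 8. [r2c9∈{3,4,7}] r2c9 is the only open cell in row 2 admitting 7. So r2c9=7.
Step 9. [r4c9∈{4,6}] box 6 places 6 nowhere but r4c9. So r4c9=6.
Step 10. [r8c9∈{3}] nothing but 3 survives at r8c9. So r8c9=3.
Step 11. [r1c8∈{3,4,8}] across col 8, 3 lands solely at r1c8 ⇒ r1c8=3.
Step 12. [r1c6∈{4}] nothing but 4 survives at r1c6, so r1c6=4.
Step 13. [r2c3∈{3,4,9}] in row 2, 4 fits only at r2c3 ⇒ r2c3=4.
Step 14. [r8c3∈{5,9}] col 3 places 9 nowhere but r8c3 ⇒ r8c3=9.
Step 15. [r4c1∈{3,8}] in row 4, 3 fits only at r4c1 ⇒ r4c1=3.
Step 16. [r6c3∈{5,8}] box 4 places 8 nowhere but r6c3, so r6c3=8.
Step 17. [r6c5∈{4}] r6c5 is down to just 4, so r6c5=4.
Step 18. [r6c2∈{5}] r6c2 has the single candidate 5, so r6c2=5.
Step 19. [r3c4∈{8}] r3c4 is down to just 8, so r3c4=8.
Step 20. [r7c8∈{8,9}] 8 in row 9 is pinned to box 9. So r7c8≠8.
Step 21. [r9c8∈{5,8}] col 8 places 8 nowhere but r9c8, so r9c8=8.
Step 22. [r8c1∈{7}] r8c1 has the single candidate 7. So r8c1=7.
Step 23. [r5c1∈{2}] nothing but 2 survives at r5c1. So r5c1=2.
Step 24. [r7c8∈{9}] r7c8 is down to just 9, so r7c8=9.
Step 25. [r1c9∈{8}] nothing but 8 survives at r1c9. So r1c9=8.
Step 26. [r2c4∈{1}] nothing but 1 survives at r2c4, so r2c4=1.
Step 27. [r3c3∈{3}] only 3 remains possible at r3c3 ⇒ r3c3=3.
Step 28. [r4c2∈{4}] only 4 remains possible at r4c2 ⇒ r4c2=4.
Step 29. [r8c7∈{6}] r8c7's peers cover all but 6, so r8c7=6.
Step 30. [r4c4∈{9}] nothing but 9 survives at r4c4 ⇒ r4c4=9.
Step 31. [r2c6∈{3}] nothing but 3 survives at r2c6. So r2c6=3.
Step 32. [r5c5∈{7}] nothing but 7 survives at r5c5, so r5c5=7.
Step 33. [r9c9∈{1}] r9c9 is down to just 1, so r9c9=1.
Step 34. [r9c6∈{2}] r9c6's peers cover all but 2 ⇒ r9c6=2.
Step 35. [r3c1∈{6}] nothing but 6 survives at r3c1 ⇒ r3c1=6.
Step 36. [r7c1∈{8}] only 8 remains possible at r7c1 ⇒ r7c1=8.
Step 37. [r8c8∈{5}] r8c8 is down to just 5 ⇒ r8c8=5.
Step 38. [r4c6∈{5}] only 5 remains possible at r4c6, so r4c6=5.
Step 39. [r9c3∈{5}] r9c3's peers cover all but 5 ⇒ r9c3=5.
Step 40. [r4c5∈{8}] r4c5's peers cover all but 8 ⇒ r4c5=8.
Step 41. [r1c2∈{1}] only 1 remains possible at r1c2, so r1c2=1.
Step 42. [r2c1∈{9}] r2c1 has the single candidate 9. So r2c1=9.
Step 43. [r5c8∈{4}] nothing but 4 survives at r5c8, so r5c8=4.
Step 44. [r3c9∈{4}] only 4 remains possible at r3c9. So r3c9=4.
Step 45. [r9c7∈{7}] r9c7 has the single candidate 7, so r9c7=7.
Step 46. [r6c6∈{6}] r6c6 has the single candidate 6, so r6c6=6.

Answer: 5 1 2 7 6 4 9 3 8 / 9 8 4 1 2 3 5 6 7 / 6 7 3 8 5 9 2 1 4 / 3 4 7 9 8 5 1 2 6 / 2 9 6 3 7 1 8 4 5 / 1 5 8 2 4 6 3 7 9 / 8 6 1 5 3 7 4 9 2 / 7 2 9 4 1 8 6 5 3 / 4 3 5 6 9 2 7 8 1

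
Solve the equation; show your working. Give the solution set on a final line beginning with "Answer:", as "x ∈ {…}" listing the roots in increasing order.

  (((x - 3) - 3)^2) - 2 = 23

Step 1. [(((x - 3) - 3)^2) - 2 = 23] add 2: x sits inside (… - 2), so sub: ((x - 3) - 3)^2 = 25.
Step 2. [((x - 3) - 3)^2 = 25] 25 ≥ 0, LHS is (·)² — take ±√, so sqrt: (x - 3) - 3 = 5 or -5.
Step 3. [(x - 3) - 3 = 5 or -5] add 3: x sits inside (… - 3), so sub: x - 3 = 8 or -2.
Step 4. [x - 3 = 8 or -2] 3 comes off first (add 3), so sub: x = 11 or 1.

Answer: x ∈ {1, 11}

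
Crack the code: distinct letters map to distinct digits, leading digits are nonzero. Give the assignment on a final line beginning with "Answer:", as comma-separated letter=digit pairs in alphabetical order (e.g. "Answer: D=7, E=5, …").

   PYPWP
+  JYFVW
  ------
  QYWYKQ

Step 1. [col 1: P + W ≡ Q (mod 10)] column 1 (P + W ≡ Q (mod 10), carry-in 0) doesn't pin W yet; pick W=7 and continue ⇒ W=7.
Step 2. [col 1: P + W ≡ Q (mod 10)] column 1 (P + W ≡ Q (mod 10), carry-in 0) doesn't pin Q yet; pick Q=1 and continue ⇒ Q=1.
Step 3. [col 1: P + W ≡ Q (mod 10)] from column 1 (W=7, Q=1, carry-in 0, digits 1,7 already taken and all letters distinct): P must equal 4. So P=4.
Step 4. [col 2: W + V ≡ K (mod 10)] no forcing yet in column 2 (carry-in 1); K=0 is free and consistent — try it, so K=0.
Step 5. [col 2: W + V ≡ K (mod 10)] from column 2 (W=7, K=0, carry-in 1, digits 0,1,4,7 already taken and all letters distinct): V must equal 2, so V=2.
Step 6. [col 3: P + F ≡ Y (mod 10)] no forcing yet in column 3 (carry-in 1); Y=3 is free and consistent — try it, so Y=3.
Step 7. [col 3: P + F ≡ Y (mod 10)] in column 3 we have P+F≡Y with carry-in 1; given P=4, Y=3 and digits 0,1,2,3,4,7 already taken and all letters distinct, that pins F to 8, so F=8.
Step 8. [col 5: P + J ≡ Y (mod 10)] column 5 reads P+J+carry(0)=Y with P=4, Y=3; with digits 0,1,2,3,4,7,8 already taken and all letters distinct, the only value for J is 9. So J=9.

Answer: F=8, J=9, K=0, P=4, Q=1, V=2, W=7, Y=3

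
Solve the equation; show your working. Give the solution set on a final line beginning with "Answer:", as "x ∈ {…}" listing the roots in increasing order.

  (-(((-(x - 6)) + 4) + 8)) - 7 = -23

Step 1. [(-(((-(x - 6)) + 4) + 8)) - 7 = -23] the outer -7 inverts by adding 7. So sub: -(((-(x - 6)) + 4) + 8) = -16.
Step 2. [-(((-(x - 6)) + 4) + 8) = -16] LHS negated; negate both sides. So neg: ((-(x - 6)) + 4) + 8 = 16.
Step 3. [((-(x - 6)) + 4) + 8 = 16] subtract 8: x sits inside (… + 8). So sub: (-(x - 6)) + 4 = 8.
Step 4. [(-(x - 6)) + 4 = 8] subtract 4: x sits inside (… + 4), so sub: -(x - 6) = 4.
Step 5. [-(x - 6) = 4] flip signs both sides ⇒ neg: x - 6 = -4.
Step 6. [x - 6 = -4] add 6: x sits inside (… - 6). So sub: x = 2.

Answer: x ∈ {2}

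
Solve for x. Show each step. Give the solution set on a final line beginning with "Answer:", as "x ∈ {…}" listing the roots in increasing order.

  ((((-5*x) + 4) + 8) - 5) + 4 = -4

Step 1. [((((-5*x) + 4) + 8) - 5) + 4 = -4] +4 is outermost — subtract 4 both sides. So sub: (((-5*x) + 4) + 8) - 5 = -8.
Step 2. [(((-5*x) + 4) + 8) - 5 = -8] peel the -5: add 5 from each side, so sub: ((-5*x) + 4) + 8 = -3.
Step 3. [((-5*x) + 4) + 8 = -3] 8 comes off first (subtract 8). So sub: (-5*x) + 4 = -11.
Step 4. [(-5*x) + 4 = -11] subtract 4: x sits inside (… + 4), so sub: -5*x = -15.
Step 5. [-5*x = -15] LHS = -5·(…); ÷-5 both sides ⇒ div: x = 3.

Answer: x ∈ {3}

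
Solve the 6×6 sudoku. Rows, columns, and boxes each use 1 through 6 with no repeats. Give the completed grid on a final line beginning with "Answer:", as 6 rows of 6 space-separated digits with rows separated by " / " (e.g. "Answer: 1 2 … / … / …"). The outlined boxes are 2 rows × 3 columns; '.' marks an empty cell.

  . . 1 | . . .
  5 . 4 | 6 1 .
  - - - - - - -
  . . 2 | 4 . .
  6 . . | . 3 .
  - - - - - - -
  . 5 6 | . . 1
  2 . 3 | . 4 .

Step 1. [r1c1∈{3}] r1c1 is down to just 3, so r1c1=3.
Step 2. [r6c4∈{5}] r6c4 is down to just 5, so r6c4=5.
Step 3. [r1c4∈{2}] nothing but 2 survives at r1c4, so r1c4=2.
Step 4. [r3c5∈{5,6}] r3c5 is the only open cell in col 5 admitting 6. So r3c5=6.
Step 5. [r3c6∈{5}] r3c6 is down to just 5. So r3c6=5.
Step 6. [r6c2∈{1}] nothing but 1 survives at r6c2, so r6c2=1.
Step 7. [r1c6∈{4}] r1c6 has the single candidate 4, so r1c6=4.
Step 8. [r2c6∈{3}] only 3 remains possible at r2c6. So r2c6=3.
Step 9. [r6c6∈{6}] r6c6's peers cover all but 6 ⇒ r6c6=6.
Step 10. [r5c4∈{3}] r5c4 is down to just 3, so r5c4=3.
Step 11. [r4c2∈{4}] r4c2's peers cover all but 4, so r4c2=4.
Step 12. [r3c1∈{1}] r3c1's peers cover all but 1, so r3c1=1.
Step 13. [r3c2∈{3}] r3c2 has the single candidate 3. So r3c2=3.
Step 14. [r4c3∈{5}] r4c3 is down to just 5. So r4c3=5.
Step 15. [r5c1∈{4}] r5c1's peers cover all but 4 ⇒ r5c1=4.
Step 16. [r2c2∈{2}] only 2 remains possible at r2c2. So r2c2=2.
Step 17. [r5c5∈{2}] only 2 remains possible at r5c5, so r5c5=2.
Step 18. [r4c6∈{2}] r4c6's peers cover all but 2. So r4c6=2.
Step 19. [r1c5∈{5}] only 5 remains possible at r1c5, so r1c5=5.
Step 20. [r4c4∈{1}] nothing but 1 survives at r4c4 ⇒ r4c4=1.
Step 21. [r1c2∈{6}] r1c2 has the single candidate 6, so r1c2=6.

Answer: 3 6 1 2 5 4 / 5 2 4 6 1 3 / 1 3 2 4 6 5 / 6 4 5 1 3 2 / 4 5 6 3 2 1 / 2 1 3 5 4 6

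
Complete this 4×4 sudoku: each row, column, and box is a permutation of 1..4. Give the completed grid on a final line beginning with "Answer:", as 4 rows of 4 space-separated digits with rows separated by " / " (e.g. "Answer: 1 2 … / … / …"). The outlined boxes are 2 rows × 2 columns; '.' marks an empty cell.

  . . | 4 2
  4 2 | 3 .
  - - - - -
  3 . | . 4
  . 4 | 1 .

Step 1. [r1c2∈{1,3}] 3 has one home in row 1: r1c2, so r1c2=3.
Step 2. [r4c4∈{3}] only 3 remains possible at r4c4, so r4c4=3.
Step 3. [r4c1∈{2}] only 2 remains possible at r4c1 ⇒ r4c1=2.
Step 4. [r3c2∈{1}] r3c2 has the single candidate 1, so r3c2=1.
Step 5. [r1c1∈{1}] r1c1 has the single candidate 1. So r1c1=1.
Step 6. [r3c3∈{2}] r3c3 is down to just 2 ⇒ r3c3=2.
Step 7. [r2c4∈{1}] r2c4 has the single candidate 1, so r2c4=1.

Answer: 1 3 4 2 / 4 2 3 1 / 3 1 2 4 / 2 4 1 3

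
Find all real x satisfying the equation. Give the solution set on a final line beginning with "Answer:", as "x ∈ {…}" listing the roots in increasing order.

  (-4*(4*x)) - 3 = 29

Step 1. [(-4*(4*x)) - 3 = 29] -3 is outermost — add 3 both sides. So sub: -4*(4*x) = 32.
Step 2. [-4*(4*x) = 32] LHS = -4·(…); ÷-4 both sides ⇒ div: 4*x = -8.
Step 3. [4*x = -8] 4 out front; divide by 4 ⇒ div: x = -2.

Answer: x ∈ {-2}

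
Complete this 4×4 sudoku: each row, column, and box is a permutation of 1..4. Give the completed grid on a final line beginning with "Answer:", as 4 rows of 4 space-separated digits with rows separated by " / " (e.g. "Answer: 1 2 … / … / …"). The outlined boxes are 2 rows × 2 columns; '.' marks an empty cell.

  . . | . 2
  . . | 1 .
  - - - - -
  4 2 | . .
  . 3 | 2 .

Step 1. [r1c3∈{3,4}] across col 3, 4 lands solely at r1c3 ⇒ r1c3=4.
Step 2. [r2c4∈{3}] only 3 remains possible at r2c4, so r2c4=3.
Step 3. [r4c1∈{1}] r4c1 is down to just 1, so r4c1=1.
Step 4. [r1c1∈{3}] r1c1 has the single candidate 3, so r1c1=3.
Step 5. [r4c4∈{4}] r4c4 is down to just 4. So r4c4=4.
Step 6. [r2c2∈{4}] nothing but 4 survives at r2c2, so r2c2=4.
Step 7. [r2c1∈{2}] r2c1's peers cover all but 2, so r2c1=2.
Step 8. [r1c2∈{1}] nothing but 1 survives at r1c2 ⇒ r1c2=1.
Step 9. [r3c4∈{1}] r3c4 has the single candidate 1 ⇒ r3c4=1.
Step 10. [r3c3∈{3}] r3c3's peers cover all but 3, so r3c3=3.

Answer: 3 1 4 2 / 2 4 1 3 / 4 2 3 1 / 1 3 2 4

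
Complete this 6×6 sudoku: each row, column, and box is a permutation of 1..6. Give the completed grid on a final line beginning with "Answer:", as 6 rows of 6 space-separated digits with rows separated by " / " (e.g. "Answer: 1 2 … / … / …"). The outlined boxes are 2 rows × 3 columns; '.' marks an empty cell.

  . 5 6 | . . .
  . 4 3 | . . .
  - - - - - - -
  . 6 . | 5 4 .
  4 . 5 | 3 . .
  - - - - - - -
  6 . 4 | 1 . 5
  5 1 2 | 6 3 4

Step 1. [r2c4∈{2}] r2c4 is down to just 2, so r2c4=2.
Step 2. [r1c5∈{1}] r1c5 has the single candidate 1, so r1c5=1.
Step 3. [r4c2∈{2}] r4c2 has the single candidate 2. So r4c2=2.
Step 4. [r3c3∈{1}] r3c3 has the single candidate 1 ⇒ r3c3=1.
Step 5. [r4c5∈{6}] r4c5 is down to just 6. So r4c5=6.
Step 6. [r5c5∈{2}] nothing but 2 survives at r5c5. So r5c5=2.
Step 7. [r2c5∈{5}] only 5 remains possible at r2c5, so r2c5=5.
Step 8. [r1c1∈{2}] only 2 remains possible at r1c1, so r1c1=2.
Step 9. [r3c6∈{2}] r3c6 has the single candidate 2. So r3c6=2.
Step 10. [r4c6∈{1}] r4c6 is down to just 1 ⇒ r4c6=1.
Step 11. [r2c6∈{6}] r2c6 is down to just 6, so r2c6=6.
Step 12. [r3c1∈{3}] only 3 remains possible at r3c1. So r3c1=3.
Step 13. [r1c6∈{3}] r1c6's peers cover all but 3 ⇒ r1c6=3.
Step 14. [r1c4∈{4}] r1c4 has the single candidate 4 ⇒ r1c4=4.
Step 15. [r5c2∈{3}] nothing but 3 survives at r5c2 ⇒ r5c2=3.
Step 16. [r2c1∈{1}] nothing but 1 survives at r2c1 ⇒ r2c1=1.

Answer: 2 5 6 4 1 3 / 1 4 3 2 5 6 / 3 6 1 5 4 2 / 4 2 5 3 6 1 / 6 3 4 1 2 5 / 5 1 2 6 3 4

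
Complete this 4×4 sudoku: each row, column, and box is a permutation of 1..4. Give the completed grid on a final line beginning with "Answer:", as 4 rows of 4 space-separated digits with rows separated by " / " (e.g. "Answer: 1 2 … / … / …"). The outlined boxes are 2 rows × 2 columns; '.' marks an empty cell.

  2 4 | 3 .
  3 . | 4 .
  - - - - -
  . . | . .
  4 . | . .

Step 1. [r3c1∈{1}] only 1 remains possible at r3c1 ⇒ r3c1=1.
Step 2. [r3c3∈{2}] r3c3 has the single candidate 2. So r3c3=2.
Step 3. [r1c4∈{1}] r1c4 has the single candidate 1. So r1c4=1.
Step 4. [r3c2∈{3}] r3c2 is down to just 3, so r3c2=3.
Step 5. [r4c2∈{2}] r4c2 has the single candidate 2. So r4c2=2.
Step 6. [r4c3∈{1}] r4c3's peers cover all but 1, so r4c3=1.
Step 7. [r2c2∈{1}] r2c2's peers cover all but 1 ⇒ r2c2=1.
Step 8. [r4c4∈{3}] r4c4 has the single candidate 3 ⇒ r4c4=3.
Step 9. [r2c4∈{2}] r2c4 has the single candidate 2, so r2c4=2.
Step 10. [r3c4∈{4}] r3c4's peers cover all but 4, so r3c4=4.

Answer: 2 4 3 1 / 3 1 4 2 / 1 3 2 4 / 4 2 1 3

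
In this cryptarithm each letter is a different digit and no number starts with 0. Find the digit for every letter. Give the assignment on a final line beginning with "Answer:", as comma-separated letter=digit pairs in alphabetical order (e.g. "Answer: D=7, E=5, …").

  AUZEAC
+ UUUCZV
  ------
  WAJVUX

Step 1. [col 1: C + V ≡ X (mod 10)] V=2 is one option consistent with column 1 (C + V ≡ X (mod 10), carry-in 0) — take it. So V=2.
Step 2. [col 1: C + V ≡ X (mod 10)] column 1 (C + V ≡ X (mod 10), carry-in 0) doesn't pin C yet; pick C=5 and continue. So C=5.
Step 3. [col 1: C + V ≡ X (mod 10)] column 1 reads C+V+carry(0)=X with C=5, V=2; with digits 2,5 already taken and all letters distinct, the only value for X is 7 ⇒ X=7.
Step 4. [col 2: A + Z ≡ U (mod 10)] no forcing yet in column 2 (carry-in 0); A=3 is free and consistent — try it. So A=3.
Step 5. [col 2: A + Z ≡ U (mod 10)] Z=8 is one option consistent with column 2 (A + Z ≡ U (mod 10), carry-in 0) — take it ⇒ Z=8.
Step 6. [col 2: A + Z ≡ U (mod 10)] from column 2 (A=3, Z=8, carry-in 0, digits 2,3,5,7,8 already taken and all letters distinct): U must equal 1. So U=1.
Step 7. [col 3: E + C ≡ V (mod 10)] from column 3 (C=5, V=2, carry-in 1, digits 1,2,3,5,7,8 already taken and all letters distinct): E must equal 6 ⇒ E=6.
Step 8. [col 4: Z + U ≡ J (mod 10)] from column 4 (Z=8, U=1, carry-in 1, digits 1,2,3,5,6,7,8 already taken and all letters distinct): J must equal 0. So J=0.
Step 9. [col 6: A + U ≡ W (mod 10)] column 6: given A=3, U=1, carry-in 0, and digits 0,1,2,3,5,6,7,8 already taken and all letters distinct, A+U≡W (mod 10) forces W=4. So W=4.

Answer: A=3, C=5, E=6, J=0, U=1, V=2, W=4, X=7, Z=8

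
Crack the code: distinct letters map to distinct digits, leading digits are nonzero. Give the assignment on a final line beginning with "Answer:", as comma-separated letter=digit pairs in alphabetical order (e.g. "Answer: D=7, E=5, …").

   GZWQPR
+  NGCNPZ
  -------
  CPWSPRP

Step 1. [col 1: R + Z ≡ P (mod 10)] several values work for P in column 1 (R + Z ≡ P (mod 10), carry-in 0); try P=3 ⇒ P=3.
Step 2. [col 1: R + Z ≡ P (mod 10)] Z=6 is one option consistent with column 1 (R + Z ≡ P (mod 10), carry-in 0) — take it ⇒ Z=6.
Step 3. [C] the sum has 7 digits but both addends have 6; that extra leading digit C is the final carry, namely 1. So C=1.
Step 4. [col 1: R + Z ≡ P (mod 10)] column 1 reads R+Z+carry(0)=P with Z=6, P=3; with digits 1,3,6 already taken and all letters distinct, the only value for R is 7, so R=7.
Step 5. [col 3: Q + N ≡ P (mod 10)] no forcing yet in column 3 (carry-in 0); Q=5 is free and consistent — try it, so Q=5.
Step 6. [col 3: Q + N ≡ P (mod 10)] column 3 reads Q+N+carry(0)=P with Q=5, P=3; with digits 1,3,5,6,7 already taken and all letters distinct, the only value for N is 8. So N=8.
Step 7. [col 4: W + C ≡ S (mod 10)] column 4 (W + C ≡ S (mod 10), carry-in 1) doesn't pin W yet; pick W=0 and continue, so W=0.
Step 8. [col 4: W + C ≡ S (mod 10)] column 4: given W=0, C=1, carry-in 1, and digits 0,1,3,5,6,7,8 already taken and all letters distinct, W+C≡S (mod 10) forces S=2 ⇒ S=2.
Step 9. [col 5: Z + G ≡ W (mod 10)] in column 5 we have Z+G≡W with carry-in 0; given Z=6, W=0 and digits 0,1,2,3,5,6,7,8 already taken and all letters distinct, that pins G to 4, so G=4.

Answer: C=1, G=4, N=8, P=3, Q=5, R=7, S=2, W=0, Z=6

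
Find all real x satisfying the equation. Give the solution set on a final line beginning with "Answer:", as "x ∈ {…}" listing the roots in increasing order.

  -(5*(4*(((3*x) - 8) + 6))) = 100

Step 1. [-(5*(4*(((3*x) - 8) + 6))) = 100] LHS negated; negate both sides. So neg: 5*(4*(((3*x) - 8) + 6)) = -100.
Step 2. [5*(4*(((3*x) - 8) + 6)) = -100] 5·(inner) — divide through by 5. So div: 4*(((3*x) - 8) + 6) = -20.
Step 3. [4*(((3*x) - 8) + 6) = -20] 4 out front; divide by 4, so div: ((3*x) - 8) + 6 = -5.
Step 4. [((3*x) - 8) + 6 = -5] the outer +6 inverts by subtracting 6, so sub: (3*x) - 8 = -11.
Step 5. [(3*x) - 8 = -11] -8 is outermost — add 8 both sides ⇒ sub: 3*x = -3.
Step 6. [3*x = -3] 3·(inner) — divide through by 3, so div: x = -1.

Answer: x ∈ {-1}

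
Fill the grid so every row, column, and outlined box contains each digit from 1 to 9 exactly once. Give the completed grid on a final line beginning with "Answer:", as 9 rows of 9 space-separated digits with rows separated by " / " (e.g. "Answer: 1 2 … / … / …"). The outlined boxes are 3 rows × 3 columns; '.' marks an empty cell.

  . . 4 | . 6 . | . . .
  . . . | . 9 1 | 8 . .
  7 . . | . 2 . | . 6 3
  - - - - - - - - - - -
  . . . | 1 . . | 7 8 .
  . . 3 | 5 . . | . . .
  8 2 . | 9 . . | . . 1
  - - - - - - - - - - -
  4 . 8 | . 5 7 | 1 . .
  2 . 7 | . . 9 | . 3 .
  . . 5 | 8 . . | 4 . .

Step 1. [r6c3∈{6}] r6c3 is down to just 6, so r6c3=6.
Step 2. [r4c3∈{9}] r4c3 is down to just 9, so r4c3=9.
Step 3. [r1c8∈{1,2,5,7,9}] col 8 places 1 nowhere but r1c8, so r1c8=1.
Step 4. [r7c4∈{2,3,6}] 2 has one home in col 4: r7c4. So r7c4=2.
Step 5. [r7c2∈{3,6,9}] across row 7, 3 lands solely at r7c2 ⇒ r7c2=3.
Step 6. [r7c9∈{6,9}] across row 7, 6 lands solely at r7c9, so r7c9=6.
Step 7. [r4c6∈{2,3,4,6}] in row 4, 6 fits only at r4c6, so r4c6=6.
Step 8. [r4c9∈{2,4,5}] across row 4, 2 lands solely at r4c9, so r4c9=2.
Step 9. [r8c7∈{5}] r8c7 is down to just 5. So r8c7=5.
Step 10. [r3c7∈{9}] r3c7 has the single candidate 9. So r3c7=9.
Step 11. [r4c5∈{3,4}] r4c5 is the only open cell in row 4 admitting 3. So r4c5=3.
Step 12. [r6c6∈{4}] nothing but 4 survives at r6c6, so r6c6=4.
Step 13. [r9c8∈{2,7,9}] 2 has one home in row 9: r9c8. So r9c8=2.
Step 14. [r2c8∈{4,5,7}] r2c8 is the only open cell in col 8 admitting 7 ⇒ r2c8=7.
Step 15. [r1c9∈{5}] r1c9 is down to just 5 ⇒ r1c9=5.
Step 16. [r5c2∈{1,4,7}] col 2 places 7 nowhere but r5c2 ⇒ r5c2=7.
Step 17. [r9c5∈{1}] only 1 remains possible at r9c5 ⇒ r9c5=1.
Step 18. [r2c9∈{4}] r2c9 has the single candidate 4, so r2c9=4.
Step 19. [r2c4∈{3}] nothing but 3 survives at r2c4. So r2c4=3.
Step 20. [r1c6∈{8}] nothing but 8 survives at r1c6. So r1c6=8.
Step 21. [r3c2∈{1,5,8}] in row 3, 8 fits only at r3c2. So r3c2=8.
Step 22. [r5c9∈{9}] r5c9's peers cover all but 9 ⇒ r5c9=9.
Step 23. [r8c4∈{4,6}] col 4 places 6 nowhere but r8c4. So r8c4=6.
Step 24. [r4c1∈{5}] r4c1 has the single candidate 5, so r4c1=5.
Step 25. [r1c2∈{9}] r1c2 is down to just 9. So r1c2=9.
Step 26. [r9c2∈{6}] r9c2's peers cover all but 6 ⇒ r9c2=6.
Step 27. [r5c7∈{6}] r5c7 has the single candidate 6, so r5c7=6.
Step 28. [r1c4∈{7}] r1c4's peers cover all but 7, so r1c4=7.
Step 29. [r8c9∈{8}] only 8 remains possible at r8c9. So r8c9=8.
Step 30. [r1c7∈{2}] r1c7 is down to just 2, so r1c7=2.
Step 31. [r5c5∈{8}] r5c5 is down to just 8. So r5c5=8.
Step 32. [r2c3∈{2}] r2c3 is down to just 2, so r2c3=2.
Step 33. [r3c3∈{1}] r3c3 has the single candidate 1, so r3c3=1.
Step 34. [r9c6∈{3}] r9c6 is down to just 3 ⇒ r9c6=3.
Step 35. [r6c7∈{3}] nothing but 3 survives at r6c7. So r6c7=3.
Step 36. [r9c1∈{9}] only 9 remains possible at r9c1 ⇒ r9c1=9.
Step 37. [r2c1∈{6}] only 6 remains possible at r2c1. So r2c1=6.
Step 38. [r2c2∈{5}] r2c2 is down to just 5. So r2c2=5.
Step 39. [r3c4∈{4}] r3c4's peers cover all but 4, so r3c4=4.
Step 40. [r5c8∈{4}] r5c8 is down to just 4 ⇒ r5c8=4.
Step 41. [r9c9∈{7}] r9c9's peers cover all but 7. So r9c9=7.
Step 42. [r5c6∈{2}] r5c6 is down to just 2 ⇒ r5c6=2.
Step 43. [r6c8∈{5}] r6c8 is down to just 5. So r6c8=5.
Step 44. [r6c5∈{7}] r6c5 is down to just 7 ⇒ r6c5=7.
Step 45. [r8c5∈{4}] nothing but 4 survives at r8c5, so r8c5=4.
Step 46. [r3c6∈{5}] r3c6 has the single candidate 5. So r3c6=5.
Step 47. [r5c1∈{1}] nothing but 1 survives at r5c1. So r5c1=1.
Step 48. [r7c8∈{9}] r7c8 has the single candidate 9, so r7c8=9.
Step 49. [r1c1∈{3}] r1c1's peers cover all but 3. So r1c1=3.
Step 50. [r8c2∈{1}] only 1 remains possible at r8c2, so r8c2=1.
Step 51. [r4c2∈{4}] r4c2's peers cover all but 4, so r4c2=4.

Answer: 3 9 4 7 6 8 2 1 5 / 6 5 2 3 9 1 8 7 4 / 7 8 1 4 2 5 9 6 3 / 5 4 9 1 3 6 7 8 2 / 1 7 3 5 8 2 6 4 9 / 8 2 6 9 7 4 3 5 1 / 4 3 8 2 5 7 1 9 6 / 2 1 7 6 4 9 5 3 8 / 9 6 5 8 1 3 4 2 7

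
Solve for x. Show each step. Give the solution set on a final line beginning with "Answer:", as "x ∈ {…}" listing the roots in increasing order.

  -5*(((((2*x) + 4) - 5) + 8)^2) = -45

Step 1. [-5*(((((2*x) + 4) - 5) + 8)^2) = -45] -5·(inner) — divide through by -5 ⇒ div: ((((2*x) + 4) - 5) + 8)^2 = 9.
Step 2. [((((2*x) + 4) - 5) + 8)^2 = 9] √ both sides: 9 ≥ 0 gives two branches, so sqrt: (((2*x) + 4) - 5) + 8 = 3 or -3.
Step 3. [(((2*x) + 4) - 5) + 8 = 3 or -3] the outer +8 inverts by subtracting 8, so sub: ((2*x) + 4) - 5 = -5 or -11.
Step 4. [((2*x) + 4) - 5 = -5 or -11] peel the -5: add 5 from each side. So sub: (2*x) + 4 = 0 or -6.
Step 5. [(2*x) + 4 = 0 or -6] +4 is outermost — subtract 4 both sides. So sub: 2*x = -4 or -10.
Step 6. [2*x = -4 or -10] 2 out front; divide by 2, so div: x = -2 or -5.

Answer: x ∈ {-5, -2}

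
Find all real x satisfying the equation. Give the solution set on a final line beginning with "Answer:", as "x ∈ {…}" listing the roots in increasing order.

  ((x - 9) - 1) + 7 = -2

Step 1. [((x - 9) - 1) + 7 = -2] peel the +7: subtract 7 from each side ⇒ sub: (x - 9) - 1 = -9.
Step 2. [(x - 9) - 1 = -9] 1 comes off first (add 1), so sub: x - 9 = -8.
Step 3. [x - 9 = -8] the outer -9 inverts by adding 9, so sub: x = 1.

Answer: x ∈ {1}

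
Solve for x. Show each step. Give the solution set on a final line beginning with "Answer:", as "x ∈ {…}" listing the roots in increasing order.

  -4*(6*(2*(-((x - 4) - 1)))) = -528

Step 1. [-4*(6*(2*(-((x - 4) - 1)))) = -528] LHS = -4·(…); ÷-4 both sides, so div: 6*(2*(-((x - 4) - 1))) = 132.
Step 2. [6*(2*(-((x - 4) - 1))) = 132] leading coefficient 6: divide by 6, so div: 2*(-((x - 4) - 1)) = 22.
Step 3. [2*(-((x - 4) - 1)) = 22] 2 out front; divide by 2 ⇒ div: -((x - 4) - 1) = 11.
Step 4. [-((x - 4) - 1) = 11] flip signs both sides ⇒ neg: (x - 4) - 1 = -11.
Step 5. [(x - 4) - 1 = -11] peel the -1: add 1 from each side. So sub: x - 4 = -10.
Step 6. [x - 4 = -10] 4 comes off first (add 4) ⇒ sub: x = -6.

Answer: x ∈ {-6}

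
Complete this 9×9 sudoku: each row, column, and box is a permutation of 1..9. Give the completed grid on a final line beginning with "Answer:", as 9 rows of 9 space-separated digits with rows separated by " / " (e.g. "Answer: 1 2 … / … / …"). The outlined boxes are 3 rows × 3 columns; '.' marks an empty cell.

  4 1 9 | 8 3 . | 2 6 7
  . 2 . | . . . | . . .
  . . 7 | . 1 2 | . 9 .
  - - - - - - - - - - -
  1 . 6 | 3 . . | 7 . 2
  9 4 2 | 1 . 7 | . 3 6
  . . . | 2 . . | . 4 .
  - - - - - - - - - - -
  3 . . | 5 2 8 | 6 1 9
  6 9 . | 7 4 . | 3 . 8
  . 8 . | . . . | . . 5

Step 1. [r4c2∈{5}] r4c2's peers cover all but 5. So r4c2=5.
Step 2. [r2c8∈{5,8}] col 8 places 5 nowhere but r2c8. So r2c8=5.
Step 3. [r6c7∈{1,5,8,9}] col 7 places 9 nowhere but r6c7. So r6c7=9.
Step 4. [r2c1∈{8}] r2c1 is down to just 8. So r2c1=8.
Step 5. [r9c6∈{1,3,6,9}] row 9 places 3 nowhere but r9c6, so r9c6=3.
Step 6. [r2c3∈{3}] only 3 remains possible at r2c3 ⇒ r2c3=3.
Step 7. [r9c7∈{4}] r9c7's peers cover all but 4, so r9c7=4.
Step 8. [r9c1∈{2,7}] r9c1 is the only open cell in col 1 admitting 2. So r9c1=2.
Step 9. [r5c7∈{5,8}] r5c7 is the only open cell in col 7 admitting 5 ⇒ r5c7=5.
Step 10. [r6c5∈{5,6,8}] across col 5, 5 lands solely at r6c5. So r6c5=5.
Step 11. [r2c5∈{6,7,9}] 7 has one home in row 2: r2c5, so r2c5=7.
Step 12. [r9c5∈{6,9}] in col 5, 6 fits only at r9c5 ⇒ r9c5=6.
Step 13. [r4c6∈{4,9}] in row 4, 4 fits only at r4c6 ⇒ r4c6=4.
Step 14. [r2c6∈{6,9}] across col 6, 9 lands solely at r2c6 ⇒ r2c6=9.
Step 15. [r2c4∈{4,6}] r2c4 is the only open cell in row 2 admitting 6. So r2c4=6.
Step 16. [r2c9∈{1,4}] row 2 places 4 nowhere but r2c9 ⇒ r2c9=4.
Step 17. [r6c1∈{7}] only 7 remains possible at r6c1. So r6c1=7.
Step 18. [r4c8∈{8}] r4c8 is down to just 8, so r4c8=8.
Step 19. [r8c3∈{1,5}] 5 has one home in row 8: r8c3 ⇒ r8c3=5.
Step 20. [r5c5∈{8}] r5c5's peers cover all but 8, so r5c5=8.
Step 21. [r7c3∈{4}] r7c3 has the single candidate 4 ⇒ r7c3=4.
Step 22. [r3c9∈{3}] nothing but 3 survives at r3c9, so r3c9=3.
Step 23. [r7c2∈{7}] r7c2 has the single candidate 7, so r7c2=7.
Step 24. [r6c6∈{6}] r6c6's peers cover all but 6, so r6c6=6.
Step 25. [r8c6∈{1}] r8c6's peers cover all but 1, so r8c6=1.
Step 26. [r1c6∈{5}] only 5 remains possible at r1c6. So r1c6=5.
Step 27. [r8c8∈{2}] r8c8's peers cover all but 2. So r8c8=2.
Step 28. [r3c4∈{4}] nothing but 4 survives at r3c4. So r3c4=4.
Step 29. [r6c3∈{8}] nothing but 8 survives at r6c3. So r6c3=8.
Step 30. [r9c8∈{7}] r9c8 has the single candidate 7. So r9c8=7.
Step 31. [r6c9∈{1}] r6c9's peers cover all but 1, so r6c9=1.
Step 32. [r3c7∈{8}] r3c7's peers cover all but 8, so r3c7=8.
Step 33. [r3c2∈{6}] r3c2 has the single candidate 6 ⇒ r3c2=6.
Step 34. [r4c5∈{9}] only 9 remains possible at r4c5 ⇒ r4c5=9.
Step 35. [r9c3∈{1}] only 1 remains possible at r9c3. So r9c3=1.
Step 36. [r9c4∈{9}] r9c4 is down to just 9, so r9c4=9.
Step 37. [r2c7∈{1}] r2c7's peers cover all but 1 ⇒ r2c7=1.
Step 38. [r3c1∈{5}] r3c1 is down to just 5 ⇒ r3c1=5.
Step 39. [r6c2∈{3}] nothing but 3 survives at r6c2. So r6c2=3.

Answer: 4 1 9 8 3 5 2 6 7 / 8 2 3 6 7 9 1 5 4 / 5 6 7 4 1 2 8 9 3 / 1 5 6 3 9 4 7 8 2 / 9 4 2 1 8 7 5 3 6 / 7 3 8 2 5 6 9 4 1 / 3 7 4 5 2 8 6 1 9 / 6 9 5 7 4 1 3 2 8 / 2 8 1 9 6 3 4 7 5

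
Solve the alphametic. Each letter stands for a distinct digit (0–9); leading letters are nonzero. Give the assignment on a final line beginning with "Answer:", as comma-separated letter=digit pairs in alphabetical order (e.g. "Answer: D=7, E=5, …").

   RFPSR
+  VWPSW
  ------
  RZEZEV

Step 1. [col 1: R + W ≡ V (mod 10)] column 1 (R + W ≡ V (mod 10), carry-in 0) doesn't pin W yet; pick W=7 and continue. So W=7.
Step 2. [col 1: R + W ≡ V (mod 10)] no forcing yet in column 1 (carry-in 0); V=8 is free and consistent — try it. So V=8.
Step 3. [col 1: R + W ≡ V (mod 10)] from column 1 (W=7, V=8, carry-in 0, digits 7,8 already taken and all letters distinct): R must equal 1, so R=1.
Step 4. [col 2: S + S ≡ E (mod 10)] no forcing yet in column 2 (carry-in 0); E=4 is free and consistent — try it ⇒ E=4.
Step 5. [col 2: S + S ≡ E (mod 10)] column 2 reads S+S+carry(0)=E with E=4; with digits 1,4,7,8 already taken and all letters distinct, the only value for S is 2, so S=2.
Step 6. [col 3: P + P ≡ Z (mod 10)] no forcing yet in column 3 (carry-in 0); Z=0 is free and consistent — try it. So Z=0.
Step 7. [col 3: P + P ≡ Z (mod 10)] column 3 reads P+P+carry(0)=Z with Z=0; with digits 0,1,2,4,7,8 already taken and all letters distinct, the only value for P is 5. So P=5.
Step 8. [col 4: F + W ≡ E (mod 10)] column 4 reads F+W+carry(1)=E with W=7, E=4; with digits 0,1,2,4,5,7,8 already taken and all letters distinct, the only value for F is 6, so F=6.

Answer: E=4, F=6, P=5, R=1, S=2, V=8, W=7, Z=0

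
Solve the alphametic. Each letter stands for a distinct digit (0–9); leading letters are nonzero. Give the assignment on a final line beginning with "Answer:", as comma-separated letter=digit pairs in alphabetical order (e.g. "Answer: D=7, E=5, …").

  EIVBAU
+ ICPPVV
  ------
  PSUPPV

Step 1. [col 1: U + V ≡ V (mod 10)] column 1: given nothing yet, carry-in 0, and all letters distinct, none taken yet, U+V≡V (mod 10) forces U=0. So U=0.
Step 2. [col 1: U + V ≡ V (mod 10)] column 1 (U + V ≡ V (mod 10), carry-in 0) doesn't pin V yet; pick V=6 and continue. So V=6.
Step 3. [col 2: A + V ≡ P (mod 10)] several values work for A in column 2 (A + V ≡ P (mod 10), carry-in 0); try A=7. So A=7.
Step 4. [col 2: A + V ≡ P (mod 10)] from column 2 (A=7, V=6, carry-in 0, digits 0,6,7 already taken and all letters distinct): P must equal 3. So P=3.
Step 5. [col 3: B + P ≡ P (mod 10)] column 3: given P=3, carry-in 1, and digits 0,3,6,7 already taken and all letters distinct, B+P≡P (mod 10) forces B=9. So B=9.
Step 6. [col 5: I + C ≡ S (mod 10)] column 5 (I + C ≡ S (mod 10), carry-in 1) doesn't pin C yet; pick C=5 and continue. So C=5.
Step 7. [col 5: I + C ≡ S (mod 10)] no forcing yet in column 5 (carry-in 1); S=8 is free and consistent — try it ⇒ S=8.
Step 8. [col 5: I + C ≡ S (mod 10)] column 5 reads I+C+carry(1)=S with C=5, S=8; with digits 0,3,5,6,7,8,9 already taken and all letters distinct, the only value for I is 2, so I=2.
Step 9. [col 6: E + I ≡ P (mod 10)] column 6: given I=2, P=3, carry-in 0, and digits 0,2,3,5,6,7,8,9 already taken and all letters distinct, E+I≡P (mod 10) forces E=1 ⇒ E=1.

Answer: A=7, B=9, C=5, E=1, I=2, P=3, S=8, U=0, V=6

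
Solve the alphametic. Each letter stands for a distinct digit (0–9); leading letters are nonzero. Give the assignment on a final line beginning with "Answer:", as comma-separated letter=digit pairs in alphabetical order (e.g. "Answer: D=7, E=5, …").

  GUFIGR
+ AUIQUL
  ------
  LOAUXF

Step 1. [col 1: R + L ≡ F (mod 10)] no forcing yet in column 1 (carry-in 0); R=5 is free and consistent — try it. So R=5.
Step 2. [col 1: R + L ≡ F (mod 10)] column 1 (R + L ≡ F (mod 10), carry-in 0) doesn't pin F yet; pick F=4 and continue, so F=4.
Step 3. [col 1: R + L ≡ F (mod 10)] from column 1 (R=5, F=4, carry-in 0, digits 4,5 already taken and all letters distinct): L must equal 9 ⇒ L=9.
Step 4. [col 2: G + U ≡ X (mod 10)] no forcing yet in column 2 (carry-in 1); G=6 is free and consistent — try it. So G=6.
Step 5. [col 2: G + U ≡ X (mod 10)] several values work for X in column 2 (G + U ≡ X (mod 10), carry-in 1); try X=7, so X=7.
Step 6. [col 2: G + U ≡ X (mod 10)] in column 2 we have G+U≡X with carry-in 1; given G=6, X=7 and digits 4,5,6,7,9 already taken and all letters distinct, that pins U to 0 ⇒ U=0.
Step 7. [col 3: I + Q ≡ U (mod 10)] several values work for I in column 3 (I + Q ≡ U (mod 10), carry-in 0); try I=8 ⇒ I=8.
Step 8. [col 3: I + Q ≡ U (mod 10)] column 3: given I=8, U=0, carry-in 0, and digits 0,4,5,6,7,8,9 already taken and all letters distinct, I+Q≡U (mod 10) forces Q=2, so Q=2.
Step 9. [col 4: F + I ≡ A (mod 10)] from column 4 (F=4, I=8, carry-in 1, digits 0,2,4,5,6,7,8,9 already taken and all letters distinct): A must equal 3. So A=3.
Step 10. [col 5: U + U ≡ O (mod 10)] column 5 reads U+U+carry(1)=O with U=0; with digits 0,2,3,4,5,6,7,8,9 already taken and all letters distinct, the only value for O is 1. So O=1.

Answer: A=3, F=4, G=6, I=8, L=9, O=1, Q=2, R=5, U=0, X=7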